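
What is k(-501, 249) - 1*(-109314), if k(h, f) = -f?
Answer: 109065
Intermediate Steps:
k(-501, 249) - 1*(-109314) = -1*249 - 1*(-109314) = -249 + 109314 = 109065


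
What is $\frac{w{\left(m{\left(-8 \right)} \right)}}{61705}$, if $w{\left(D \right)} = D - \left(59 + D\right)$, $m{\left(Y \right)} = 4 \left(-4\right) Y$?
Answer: $- \frac{59}{61705} \approx -0.00095616$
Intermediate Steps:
$m{\left(Y \right)} = - 16 Y$
$w{\left(D \right)} = -59$ ($w{\left(D \right)} = D - \left(59 + D\right) = -59$)
$\frac{w{\left(m{\left(-8 \right)} \right)}}{61705} = - \frac{59}{61705}$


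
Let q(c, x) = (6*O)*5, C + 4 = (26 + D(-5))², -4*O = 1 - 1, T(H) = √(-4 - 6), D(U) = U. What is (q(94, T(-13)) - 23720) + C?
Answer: -23283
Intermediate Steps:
T(H) = I*√10 (T(H) = √(-10) = I*√10)
O = 0 (O = -(1 - 1)/4 = -¼*0 = 0)
C = 437 (C = -4 + (26 - 5)² = -4 + 21² = -4 + 441 = 437)
q(c, x) = 0 (q(c, x) = (6*0)*5 = 0*5 = 0)
(q(94, T(-13)) - 23720) + C = (0 - 23720) + 437 = -23720 + 437 = -23283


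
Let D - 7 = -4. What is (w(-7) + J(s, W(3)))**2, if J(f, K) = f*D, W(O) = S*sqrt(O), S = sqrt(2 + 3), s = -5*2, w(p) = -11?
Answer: 1681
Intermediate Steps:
D = 3 (D = 7 - 4 = 3)
s = -10
S = sqrt(5) ≈ 2.2361
W(O) = sqrt(5)*sqrt(O)
J(f, K) = 3*f (J(f, K) = f*3 = 3*f)
(w(-7) + J(s, W(3)))**2 = (-11 + 3*(-10))**2 = (-11 - 30)**2 = (-41)**2 = 1681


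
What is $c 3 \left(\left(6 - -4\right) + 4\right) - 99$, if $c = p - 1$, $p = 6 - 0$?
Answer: $111$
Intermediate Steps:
$p = 6$ ($p = 6 + 0 = 6$)
$c = 5$ ($c = 6 - 1 = 5$)
$c 3 \left(\left(6 - -4\right) + 4\right) - 99 = 5 \cdot 3 \left(\left(6 - -4\right) + 4\right) - 99 = 5 \cdot 3 \left(\left(6 + 4\right) + 4\right) - 99 = 5 \cdot 3 \left(10 + 4\right) - 99 = 5 \cdot 3 \cdot 14 - 99 = 5 \cdot 42 - 99 = 210 - 99 = 111$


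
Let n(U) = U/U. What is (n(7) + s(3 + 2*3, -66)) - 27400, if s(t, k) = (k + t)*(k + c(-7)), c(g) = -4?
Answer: -23409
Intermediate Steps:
n(U) = 1
s(t, k) = (-4 + k)*(k + t) (s(t, k) = (k + t)*(k - 4) = (k + t)*(-4 + k) = (-4 + k)*(k + t))
(n(7) + s(3 + 2*3, -66)) - 27400 = (1 + ((-66)² - 4*(-66) - 4*(3 + 2*3) - 66*(3 + 2*3))) - 27400 = (1 + (4356 + 264 - 4*(3 + 6) - 66*(3 + 6))) - 27400 = (1 + (4356 + 264 - 4*9 - 66*9)) - 27400 = (1 + (4356 + 264 - 36 - 594)) - 27400 = (1 + 3990) - 27400 = 3991 - 27400 = -23409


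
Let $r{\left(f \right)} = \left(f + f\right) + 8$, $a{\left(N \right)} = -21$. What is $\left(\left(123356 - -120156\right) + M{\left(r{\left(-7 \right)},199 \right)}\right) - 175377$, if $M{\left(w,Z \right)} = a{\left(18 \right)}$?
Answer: $68114$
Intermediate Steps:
$r{\left(f \right)} = 8 + 2 f$ ($r{\left(f \right)} = 2 f + 8 = 8 + 2 f$)
$M{\left(w,Z \right)} = -21$
$\left(\left(123356 - -120156\right) + M{\left(r{\left(-7 \right)},199 \right)}\right) - 175377 = \left(\left(123356 - -120156\right) - 21\right) - 175377 = \left(\left(123356 + 120156\right) - 21\right) - 175377 = \left(243512 - 21\right) - 175377 = 243491 - 175377 = 68114$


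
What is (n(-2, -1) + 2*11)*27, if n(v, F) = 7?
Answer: 783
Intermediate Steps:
(n(-2, -1) + 2*11)*27 = (7 + 2*11)*27 = (7 + 22)*27 = 29*27 = 783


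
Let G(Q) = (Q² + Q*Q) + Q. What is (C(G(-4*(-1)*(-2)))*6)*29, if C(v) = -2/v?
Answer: -29/10 ≈ -2.9000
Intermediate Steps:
G(Q) = Q + 2*Q² (G(Q) = (Q² + Q²) + Q = 2*Q² + Q = Q + 2*Q²)
(C(G(-4*(-1)*(-2)))*6)*29 = (-2*(-1/(8*(1 + 2*(-4*(-1)*(-2)))))*6)*29 = (-2*(-1/(8*(1 + 2*(4*(-2)))))*6)*29 = (-2*(-1/(8*(1 + 2*(-8))))*6)*29 = (-2*(-1/(8*(1 - 16)))*6)*29 = (-2/((-8*(-15)))*6)*29 = (-2/120*6)*29 = (-2*1/120*6)*29 = -1/60*6*29 = -⅒*29 = -29/10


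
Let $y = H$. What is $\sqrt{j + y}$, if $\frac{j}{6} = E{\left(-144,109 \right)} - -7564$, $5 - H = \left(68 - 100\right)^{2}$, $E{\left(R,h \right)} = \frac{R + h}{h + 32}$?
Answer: $\frac{\sqrt{97998995}}{47} \approx 210.63$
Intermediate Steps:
$E{\left(R,h \right)} = \frac{R + h}{32 + h}$
$H = -1019$ ($H = 5 - \left(68 - 100\right)^{2} = 5 - \left(-32\right)^{2} = 5 - 1024 = -1019$)
$y = -1019$
$j = \frac{2132978}{47}$ ($j = 6 \left(\frac{-144 + 109}{32 + 109} - -7564\right) = 6 \left(\frac{1}{141} \left(-35\right) + 7564\right) = 6 \left(- \frac{35}{141} + 7564\right) = 6 \cdot \frac{1066489}{141} = \frac{2132978}{47} \approx 45383.0$)
$\sqrt{j + y} = \sqrt{\frac{2132978}{47} - 1019} = \sqrt{\frac{2085085}{47}} = \frac{\sqrt{97998995}}{47}$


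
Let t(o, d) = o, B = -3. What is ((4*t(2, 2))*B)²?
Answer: 576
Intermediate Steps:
((4*t(2, 2))*B)² = ((4*2)*(-3))² = (8*(-3))² = (-24)² = 576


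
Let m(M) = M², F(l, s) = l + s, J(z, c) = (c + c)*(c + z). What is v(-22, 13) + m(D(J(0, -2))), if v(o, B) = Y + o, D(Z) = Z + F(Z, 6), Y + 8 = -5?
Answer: 449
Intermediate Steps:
J(z, c) = 2*c*(c + z) (J(z, c) = (2*c)*(c + z) = 2*c*(c + z))
Y = -13 (Y = -8 - 5 = -13)
D(Z) = 6 + 2*Z (D(Z) = Z + (Z + 6) = Z + (6 + Z) = 6 + 2*Z)
v(o, B) = -13 + o
v(-22, 13) + m(D(J(0, -2))) = (-13 - 22) + (6 + 2*(2*(-2)*(-2 + 0)))² = -35 + (6 + 2*(2*(-2)*(-2)))² = -35 + (6 + 2*8)² = -35 + (6 + 16)² = -35 + 22² = -35 + 484 = 449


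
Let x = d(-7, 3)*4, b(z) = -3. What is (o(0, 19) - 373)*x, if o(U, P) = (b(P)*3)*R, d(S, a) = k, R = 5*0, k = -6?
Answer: 8952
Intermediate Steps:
R = 0
d(S, a) = -6
o(U, P) = 0 (o(U, P) = -3*3*0 = -9*0 = 0)
x = -24 (x = -6*4 = -24)
(o(0, 19) - 373)*x = (0 - 373)*(-24) = -373*(-24) = 8952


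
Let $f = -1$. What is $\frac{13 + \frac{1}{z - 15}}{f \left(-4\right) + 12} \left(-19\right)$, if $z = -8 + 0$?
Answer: $- \frac{2831}{184} \approx -15.386$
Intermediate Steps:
$z = -8$
$\frac{13 + \frac{1}{z - 15}}{f \left(-4\right) + 12} \left(-19\right) = \frac{13 + \frac{1}{-8 - 15}}{\left(-1\right) \left(-4\right) + 12} \left(-19\right) = \frac{13 + \frac{1}{-23}}{4 + 12} \left(-19\right) = \frac{13 - \frac{1}{23}}{16} \left(-19\right) = \frac{298}{23} \cdot \frac{1}{16} \left(-19\right) = \frac{149}{184} \left(-19\right) = - \frac{2831}{184}$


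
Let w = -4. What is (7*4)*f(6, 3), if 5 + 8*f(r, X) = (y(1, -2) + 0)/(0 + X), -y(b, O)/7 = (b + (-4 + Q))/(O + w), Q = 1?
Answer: -182/9 ≈ -20.222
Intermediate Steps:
y(b, O) = -7*(-3 + b)/(-4 + O) (y(b, O) = -7*(b + (-4 + 1))/(O - 4) = -7*(b - 3)/(-4 + O) = -7*(-3 + b)/(-4 + O))
f(r, X) = -5/8 - 7/(24*X) (f(r, X) = -5/8 + ((7*(3 - 1*1)/(-4 - 2) + 0)/(0 + X))/8 = -5/8 + ((7*(3 - 1)/(-6) + 0)/X)/8 = -5/8 + ((7*(-1/6)*2 + 0)/X)/8 = -5/8 + ((-7/3 + 0)/X)/8 = -5/8 + (-7/(3*X))/8 = -5/8 - 7/(24*X))
(7*4)*f(6, 3) = (7*4)*((1/24)*(-7 - 15*3)/3) = 28*((1/24)*(1/3)*(-7 - 45)) = 28*((1/24)*(1/3)*(-52)) = 28*(-13/18) = -182/9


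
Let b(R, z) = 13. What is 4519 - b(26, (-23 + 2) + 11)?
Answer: 4506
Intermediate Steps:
4519 - b(26, (-23 + 2) + 11) = 4519 - 1*13 = 4519 - 13 = 4506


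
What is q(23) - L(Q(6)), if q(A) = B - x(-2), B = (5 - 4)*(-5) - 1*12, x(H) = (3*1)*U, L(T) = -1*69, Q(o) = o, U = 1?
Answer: 49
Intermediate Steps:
L(T) = -69
x(H) = 3 (x(H) = (3*1)*1 = 3*1 = 3)
B = -17 (B = 1*(-5) - 12 = -5 - 12 = -17)
q(A) = -20 (q(A) = -17 - 1*3 = -17 - 3 = -20)
q(23) - L(Q(6)) = -20 - 1*(-69) = -20 + 69 = 49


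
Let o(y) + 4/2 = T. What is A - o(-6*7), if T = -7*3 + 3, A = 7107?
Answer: 7127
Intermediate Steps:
T = -18 (T = -21 + 3 = -18)
o(y) = -20 (o(y) = -2 - 18 = -20)
A - o(-6*7) = 7107 - 1*(-20) = 7107 + 20 = 7127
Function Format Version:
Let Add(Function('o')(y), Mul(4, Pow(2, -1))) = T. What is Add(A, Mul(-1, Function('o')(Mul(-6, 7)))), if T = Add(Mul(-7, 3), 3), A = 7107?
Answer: 7127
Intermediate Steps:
T = -18 (T = Add(-21, 3) = -18)
Function('o')(y) = -20 (Function('o')(y) = Add(-2, -18) = -20)
Add(A, Mul(-1, Function('o')(Mul(-6, 7)))) = Add(7107, Mul(-1, -20)) = Add(7107, 20) = 7127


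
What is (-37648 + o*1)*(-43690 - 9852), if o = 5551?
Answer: 1718537574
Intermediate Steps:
(-37648 + o*1)*(-43690 - 9852) = (-37648 + 5551*1)*(-43690 - 9852) = (-37648 + 5551)*(-53542) = -32097*(-53542) = 1718537574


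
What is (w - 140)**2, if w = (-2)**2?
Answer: 18496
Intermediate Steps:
w = 4
(w - 140)**2 = (4 - 140)**2 = (-136)**2 = 18496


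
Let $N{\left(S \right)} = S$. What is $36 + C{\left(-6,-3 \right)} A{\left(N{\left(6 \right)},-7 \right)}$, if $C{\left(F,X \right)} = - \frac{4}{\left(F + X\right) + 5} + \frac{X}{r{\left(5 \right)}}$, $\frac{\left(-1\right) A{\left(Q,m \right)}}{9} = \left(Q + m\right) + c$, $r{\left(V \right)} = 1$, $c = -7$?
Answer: $-108$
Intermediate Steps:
$A{\left(Q,m \right)} = 63 - 9 Q - 9 m$ ($A{\left(Q,m \right)} = - 9 \left(\left(Q + m\right) - 7\right) = - 9 \left(-7 + Q + m\right) = 63 - 9 Q - 9 m$)
$C{\left(F,X \right)} = X - \frac{4}{5 + F + X}$ ($C{\left(F,X \right)} = - \frac{4}{\left(F + X\right) + 5} + \frac{X}{1} = - \frac{4}{5 + F + X} + X 1 = - \frac{4}{5 + F + X} + X = X - \frac{4}{5 + F + X}$)
$36 + C{\left(-6,-3 \right)} A{\left(N{\left(6 \right)},-7 \right)} = 36 + \frac{-4 + \left(-3\right)^{2} + 5 \left(-3\right) - -18}{5 - 6 - 3} \left(63 - 54 - -63\right) = 36 + \frac{-4 + 9 - 15 + 18}{-4} \left(63 - 54 + 63\right) = 36 + \left(- \frac{1}{4}\right) 8 \cdot 72 = 36 - 144 = -108$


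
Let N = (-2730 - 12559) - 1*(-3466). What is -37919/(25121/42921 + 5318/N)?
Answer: -6414061833459/22917235 ≈ -2.7988e+5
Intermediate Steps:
N = -11823 (N = -15289 + 3466 = -11823)
-37919/(25121/42921 + 5318/N) = -37919/(25121/42921 + 5318/(-11823)) = -37919/(25121*(1/42921) + 5318*(-1/11823)) = -37919/(25121/42921 - 5318/11823) = -37919/22917235/169151661 = -37919*169151661/22917235 = -6414061833459/22917235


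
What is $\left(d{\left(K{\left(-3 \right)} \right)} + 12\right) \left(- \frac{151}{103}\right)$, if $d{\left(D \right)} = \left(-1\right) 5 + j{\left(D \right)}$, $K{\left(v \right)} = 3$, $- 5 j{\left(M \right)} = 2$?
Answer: $- \frac{4983}{515} \approx -9.6757$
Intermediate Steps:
$j{\left(M \right)} = - \frac{2}{5}$ ($j{\left(M \right)} = \left(- \frac{1}{5}\right) 2 = - \frac{2}{5}$)
$d{\left(D \right)} = - \frac{27}{5}$ ($d{\left(D \right)} = \left(-1\right) 5 - \frac{2}{5} = -5 - \frac{2}{5} = - \frac{27}{5}$)
$\left(d{\left(K{\left(-3 \right)} \right)} + 12\right) \left(- \frac{151}{103}\right) = \left(- \frac{27}{5} + 12\right) \left(- \frac{151}{103}\right) = \frac{33 \left(\left(-151\right) \frac{1}{103}\right)}{5} = \frac{33}{5} \left(- \frac{151}{103}\right) = - \frac{4983}{515}$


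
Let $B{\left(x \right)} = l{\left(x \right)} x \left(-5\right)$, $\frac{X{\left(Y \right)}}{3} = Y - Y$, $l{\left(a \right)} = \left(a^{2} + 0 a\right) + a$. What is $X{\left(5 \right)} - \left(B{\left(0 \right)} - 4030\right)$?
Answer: $4030$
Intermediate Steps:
$l{\left(a \right)} = a + a^{2}$ ($l{\left(a \right)} = \left(a^{2} + 0\right) + a = a^{2} + a = a + a^{2}$)
$X{\left(Y \right)} = 0$ ($X{\left(Y \right)} = 3 \left(Y - Y\right) = 3 \cdot 0 = 0$)
$B{\left(x \right)} = - 5 x^{2} \left(1 + x\right)$ ($B{\left(x \right)} = x \left(1 + x\right) x \left(-5\right) = x^{2} \left(1 + x\right) \left(-5\right) = - 5 x^{2} \left(1 + x\right)$)
$X{\left(5 \right)} - \left(B{\left(0 \right)} - 4030\right) = 0 - \left(5 \cdot 0^{2} \left(-1 - 0\right) - 4030\right) = 0 - \left(5 \cdot 0 \left(-1 + 0\right) - 4030\right) = 0 - \left(5 \cdot 0 \left(-1\right) - 4030\right) = 0 - \left(0 - 4030\right) = 0 - -4030 = 0 + 4030 = 4030$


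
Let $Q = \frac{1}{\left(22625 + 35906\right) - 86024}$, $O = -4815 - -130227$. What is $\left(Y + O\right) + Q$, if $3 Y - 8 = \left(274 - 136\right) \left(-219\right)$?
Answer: $\frac{9513182843}{82479} \approx 1.1534 \cdot 10^{5}$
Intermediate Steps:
$Y = - \frac{30214}{3}$ ($Y = \frac{8}{3} + \frac{\left(274 - 136\right) \left(-219\right)}{3} = \frac{8}{3} + \frac{138 \left(-219\right)}{3} = \frac{8}{3} + \frac{1}{3} \left(-30222\right) = \frac{8}{3} - 10074 = - \frac{30214}{3} \approx -10071.0$)
$O = 125412$ ($O = -4815 + 130227 = 125412$)
$Q = - \frac{1}{27493}$ ($Q = \frac{1}{58531 - 86024} = \frac{1}{-27493} = - \frac{1}{27493} \approx -3.6373 \cdot 10^{-5}$)
$\left(Y + O\right) + Q = \left(- \frac{30214}{3} + 125412\right) - \frac{1}{27493} = \frac{346022}{3} - \frac{1}{27493} = \frac{9513182843}{82479}$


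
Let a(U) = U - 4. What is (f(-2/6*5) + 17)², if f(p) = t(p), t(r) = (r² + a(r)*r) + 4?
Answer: 89401/81 ≈ 1103.7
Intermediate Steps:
a(U) = -4 + U
t(r) = 4 + r² + r*(-4 + r) (t(r) = (r² + (-4 + r)*r) + 4 = (r² + r*(-4 + r)) + 4 = 4 + r² + r*(-4 + r))
f(p) = 4 + p² + p*(-4 + p)
(f(-2/6*5) + 17)² = ((4 + (-2/6*5)² + (-2/6*5)*(-4 - 2/6*5)) + 17)² = ((4 + (-2*⅙*5)² + (-2*⅙*5)*(-4 - 2*⅙*5)) + 17)² = ((4 + (-⅓*5)² + (-⅓*5)*(-4 - ⅓*5)) + 17)² = ((4 + (-5/3)² - 5*(-4 - 5/3)/3) + 17)² = ((4 + 25/9 - 5/3*(-17/3)) + 17)² = ((4 + 25/9 + 85/9) + 17)² = (146/9 + 17)² = (299/9)² = 89401/81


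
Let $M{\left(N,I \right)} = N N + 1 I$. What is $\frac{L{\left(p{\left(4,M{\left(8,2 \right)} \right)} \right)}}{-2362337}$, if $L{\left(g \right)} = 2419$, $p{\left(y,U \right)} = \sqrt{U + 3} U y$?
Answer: $- \frac{2419}{2362337} \approx -0.001024$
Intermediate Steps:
$M{\left(N,I \right)} = I + N^{2}$ ($M{\left(N,I \right)} = N^{2} + I = I + N^{2}$)
$p{\left(y,U \right)} = U y \sqrt{3 + U}$ ($p{\left(y,U \right)} = \sqrt{3 + U} U y = U \sqrt{3 + U} y = U y \sqrt{3 + U}$)
$\frac{L{\left(p{\left(4,M{\left(8,2 \right)} \right)} \right)}}{-2362337} = \frac{2419}{-2362337} = 2419 \left(- \frac{1}{2362337}\right) = - \frac{2419}{2362337}$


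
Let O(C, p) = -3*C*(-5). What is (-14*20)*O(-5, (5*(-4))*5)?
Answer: 21000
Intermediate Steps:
O(C, p) = 15*C
(-14*20)*O(-5, (5*(-4))*5) = (-14*20)*(15*(-5)) = -280*(-75) = 21000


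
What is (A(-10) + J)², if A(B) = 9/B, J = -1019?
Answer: 104019601/100 ≈ 1.0402e+6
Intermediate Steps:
(A(-10) + J)² = (9/(-10) - 1019)² = (9*(-⅒) - 1019)² = (-9/10 - 1019)² = (-10199/10)² = 104019601/100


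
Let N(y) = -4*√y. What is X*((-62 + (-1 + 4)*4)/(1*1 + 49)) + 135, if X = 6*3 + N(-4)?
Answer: 117 + 8*I ≈ 117.0 + 8.0*I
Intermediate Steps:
X = 18 - 8*I (X = 6*3 - 8*I = 18 - 8*I ≈ 18.0 - 8.0*I)
X*((-62 + (-1 + 4)*4)/(1*1 + 49)) + 135 = (18 - 8*I)*((-62 + (-1 + 4)*4)/(1*1 + 49)) + 135 = (18 - 8*I)*((-62 + 3*4)/(1 + 49)) + 135 = (18 - 8*I)*((-62 + 12)/50) + 135 = (18 - 8*I)*(-50*1/50) + 135 = (18 - 8*I)*(-1) + 135 = (-18 + 8*I) + 135 = 117 + 8*I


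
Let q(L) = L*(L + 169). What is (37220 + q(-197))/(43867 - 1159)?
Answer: 10684/10677 ≈ 1.0007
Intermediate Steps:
q(L) = L*(169 + L)
(37220 + q(-197))/(43867 - 1159) = (37220 - 197*(169 - 197))/(43867 - 1159) = (37220 - 197*(-28))/42708 = (37220 + 5516)*(1/42708) = 42736*(1/42708) = 10684/10677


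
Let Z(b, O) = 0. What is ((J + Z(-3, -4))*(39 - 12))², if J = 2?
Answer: 2916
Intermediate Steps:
((J + Z(-3, -4))*(39 - 12))² = ((2 + 0)*(39 - 12))² = (2*27)² = 54² = 2916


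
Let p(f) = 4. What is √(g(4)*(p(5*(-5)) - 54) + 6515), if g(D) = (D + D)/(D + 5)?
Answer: √58235/3 ≈ 80.440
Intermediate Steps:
g(D) = 2*D/(5 + D) (g(D) = (2*D)/(5 + D) = 2*D/(5 + D))
√(g(4)*(p(5*(-5)) - 54) + 6515) = √((2*4/(5 + 4))*(4 - 54) + 6515) = √((2*4/9)*(-50) + 6515) = √((2*4*(⅑))*(-50) + 6515) = √((8/9)*(-50) + 6515) = √(-400/9 + 6515) = √(58235/9) = √58235/3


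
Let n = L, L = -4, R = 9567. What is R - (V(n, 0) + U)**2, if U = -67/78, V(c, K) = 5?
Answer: 58101299/6084 ≈ 9549.8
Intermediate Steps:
n = -4
U = -67/78 (U = -67*1/78 = -67/78 ≈ -0.85897)
R - (V(n, 0) + U)**2 = 9567 - (5 - 67/78)**2 = 9567 - (323/78)**2 = 9567 - 1*104329/6084 = 9567 - 104329/6084 = 58101299/6084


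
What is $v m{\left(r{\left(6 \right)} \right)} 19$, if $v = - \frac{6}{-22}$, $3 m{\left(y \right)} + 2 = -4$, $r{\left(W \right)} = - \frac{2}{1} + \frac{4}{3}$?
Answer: $- \frac{114}{11} \approx -10.364$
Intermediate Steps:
$r{\left(W \right)} = - \frac{2}{3}$ ($r{\left(W \right)} = \left(-2\right) 1 + 4 \cdot \frac{1}{3} = -2 + \frac{4}{3} = - \frac{2}{3}$)
$m{\left(y \right)} = -2$ ($m{\left(y \right)} = - \frac{2}{3} + \frac{1}{3} \left(-4\right) = - \frac{2}{3} - \frac{4}{3} = -2$)
$v = \frac{3}{11}$ ($v = \left(-6\right) \left(- \frac{1}{22}\right) = \frac{3}{11} \approx 0.27273$)
$v m{\left(r{\left(6 \right)} \right)} 19 = \frac{3}{11} \left(-2\right) 19 = \left(- \frac{6}{11}\right) 19 = - \frac{114}{11}$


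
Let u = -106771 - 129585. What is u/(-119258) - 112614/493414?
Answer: 25797809743/14710891703 ≈ 1.7537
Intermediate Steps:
u = -236356
u/(-119258) - 112614/493414 = -236356/(-119258) - 112614/493414 = -236356*(-1/119258) - 112614*1/493414 = 118178/59629 - 56307/246707 = 25797809743/14710891703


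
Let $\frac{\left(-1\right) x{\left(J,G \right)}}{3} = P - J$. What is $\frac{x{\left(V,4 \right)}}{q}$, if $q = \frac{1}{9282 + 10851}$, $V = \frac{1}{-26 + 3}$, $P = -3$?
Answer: $\frac{4107132}{23} \approx 1.7857 \cdot 10^{5}$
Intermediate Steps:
$V = - \frac{1}{23}$ ($V = \frac{1}{-23} = - \frac{1}{23} \approx -0.043478$)
$x{\left(J,G \right)} = 9 + 3 J$ ($x{\left(J,G \right)} = - 3 \left(-3 - J\right) = 9 + 3 J$)
$q = \frac{1}{20133} \approx 4.967 \cdot 10^{-5}$
$\frac{x{\left(V,4 \right)}}{q} = \left(9 + 3 \left(- \frac{1}{23}\right)\right) \frac{1}{\frac{1}{20133}} = \left(9 - \frac{3}{23}\right) 20133 = \frac{204}{23} \cdot 20133 = \frac{4107132}{23}$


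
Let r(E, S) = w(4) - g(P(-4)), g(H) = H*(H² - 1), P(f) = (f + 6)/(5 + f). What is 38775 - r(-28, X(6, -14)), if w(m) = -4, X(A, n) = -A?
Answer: 38785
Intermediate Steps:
P(f) = (6 + f)/(5 + f)
g(H) = H*(-1 + H²)
r(E, S) = -10 (r(E, S) = -4 - (((6 - 4)/(5 - 4))³ - (6 - 4)/(5 - 4)) = -4 - ((2/1)³ - 2/1) = -4 - ((1*2)³ - 2) = -4 - (2³ - 1*2) = -4 - (8 - 2) = -4 - 1*6 = -4 - 6 = -10)
38775 - r(-28, X(6, -14)) = 38775 - 1*(-10) = 38775 + 10 = 38785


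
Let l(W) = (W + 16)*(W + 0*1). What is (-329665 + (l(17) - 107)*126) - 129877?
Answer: -402338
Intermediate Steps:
l(W) = W*(16 + W) (l(W) = (16 + W)*(W + 0) = (16 + W)*W = W*(16 + W))
(-329665 + (l(17) - 107)*126) - 129877 = (-329665 + (17*(16 + 17) - 107)*126) - 129877 = (-329665 + (17*33 - 107)*126) - 129877 = (-329665 + (561 - 107)*126) - 129877 = (-329665 + 454*126) - 129877 = (-329665 + 57204) - 129877 = -272461 - 129877 = -402338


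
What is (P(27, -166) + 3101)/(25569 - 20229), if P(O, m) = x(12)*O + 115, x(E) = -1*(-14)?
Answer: 599/890 ≈ 0.67303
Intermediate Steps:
x(E) = 14
P(O, m) = 115 + 14*O (P(O, m) = 14*O + 115 = 115 + 14*O)
(P(27, -166) + 3101)/(25569 - 20229) = ((115 + 14*27) + 3101)/(25569 - 20229) = ((115 + 378) + 3101)/5340 = (493 + 3101)*(1/5340) = 3594*(1/5340) = 599/890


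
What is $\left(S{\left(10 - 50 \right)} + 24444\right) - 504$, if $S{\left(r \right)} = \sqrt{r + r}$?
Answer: $23940 + 4 i \sqrt{5} \approx 23940.0 + 8.9443 i$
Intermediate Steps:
$S{\left(r \right)} = \sqrt{2} \sqrt{r}$ ($S{\left(r \right)} = \sqrt{2 r} = \sqrt{2} \sqrt{r}$)
$\left(S{\left(10 - 50 \right)} + 24444\right) - 504 = \left(\sqrt{2} \sqrt{10 - 50} + 24444\right) - 504 = \left(\sqrt{2} \sqrt{-40} + 24444\right) - 504 = \left(\sqrt{2} \cdot 2 i \sqrt{10} + 24444\right) - 504 = \left(4 i \sqrt{5} + 24444\right) - 504 = \left(24444 + 4 i \sqrt{5}\right) - 504 = 23940 + 4 i \sqrt{5}$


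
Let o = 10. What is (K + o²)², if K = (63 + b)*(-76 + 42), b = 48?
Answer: 13498276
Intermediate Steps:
K = -3774 (K = (63 + 48)*(-76 + 42) = 111*(-34) = -3774)
(K + o²)² = (-3774 + 10²)² = (-3774 + 100)² = (-3674)² = 13498276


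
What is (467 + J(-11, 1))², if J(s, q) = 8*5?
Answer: 257049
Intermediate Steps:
J(s, q) = 40
(467 + J(-11, 1))² = (467 + 40)² = 507² = 257049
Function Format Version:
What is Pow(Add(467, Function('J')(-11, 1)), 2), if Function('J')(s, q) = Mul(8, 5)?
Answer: 257049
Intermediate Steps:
Function('J')(s, q) = 40
Pow(Add(467, Function('J')(-11, 1)), 2) = Pow(Add(467, 40), 2) = Pow(507, 2) = 257049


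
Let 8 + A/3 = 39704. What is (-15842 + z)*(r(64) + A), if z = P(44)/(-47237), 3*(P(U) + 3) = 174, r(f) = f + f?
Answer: -89212743450544/47237 ≈ -1.8886e+9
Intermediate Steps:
r(f) = 2*f
P(U) = 55 (P(U) = -3 + (1/3)*174 = -3 + 58 = 55)
A = 119088 (A = -24 + 3*39704 = -24 + 119112 = 119088)
z = -55/47237 (z = 55/(-47237) = 55*(-1/47237) = -55/47237 ≈ -0.0011643)
(-15842 + z)*(r(64) + A) = (-15842 - 55/47237)*(2*64 + 119088) = -748328609*(128 + 119088)/47237 = -748328609/47237*119216 = -89212743450544/47237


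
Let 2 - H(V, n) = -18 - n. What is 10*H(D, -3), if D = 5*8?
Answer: 170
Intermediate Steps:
D = 40
H(V, n) = 20 + n (H(V, n) = 2 - (-18 - n) = 2 + (18 + n) = 20 + n)
10*H(D, -3) = 10*(20 - 3) = 10*17 = 170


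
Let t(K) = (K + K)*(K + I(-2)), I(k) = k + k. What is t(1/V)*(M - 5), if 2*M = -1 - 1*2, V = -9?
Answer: -481/81 ≈ -5.9383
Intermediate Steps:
M = -3/2 (M = (-1 - 1*2)/2 = (-1 - 2)/2 = (½)*(-3) = -3/2 ≈ -1.5000)
I(k) = 2*k
t(K) = 2*K*(-4 + K) (t(K) = (K + K)*(K + 2*(-2)) = (2*K)*(K - 4) = (2*K)*(-4 + K) = 2*K*(-4 + K))
t(1/V)*(M - 5) = (2*(-4 + 1/(-9))/(-9))*(-3/2 - 5) = (2*(-⅑)*(-4 - ⅑))*(-13/2) = (2*(-⅑)*(-37/9))*(-13/2) = (74/81)*(-13/2) = -481/81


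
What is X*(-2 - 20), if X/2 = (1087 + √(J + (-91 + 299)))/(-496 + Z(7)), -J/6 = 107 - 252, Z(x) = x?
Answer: 47828/489 + 308*√22/489 ≈ 100.76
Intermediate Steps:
J = 870 (J = -6*(107 - 252) = -6*(-145) = 870)
X = -2174/489 - 14*√22/489 (X = 2*((1087 + √(870 + (-91 + 299)))/(-496 + 7)) = 2*((1087 + √(870 + 208))/(-489)) = 2*((1087 + √1078)*(-1/489)) = 2*((1087 + 7*√22)*(-1/489)) = 2*(-1087/489 - 7*√22/489) = -2174/489 - 14*√22/489 ≈ -4.5801)
X*(-2 - 20) = (-2174/489 - 14*√22/489)*(-2 - 20) = (-2174/489 - 14*√22/489)*(-22) = 47828/489 + 308*√22/489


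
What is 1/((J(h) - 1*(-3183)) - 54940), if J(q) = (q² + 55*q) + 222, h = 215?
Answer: 1/6515 ≈ 0.00015349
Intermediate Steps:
J(q) = 222 + q² + 55*q
1/((J(h) - 1*(-3183)) - 54940) = 1/(((222 + 215² + 55*215) - 1*(-3183)) - 54940) = 1/(((222 + 46225 + 11825) + 3183) - 54940) = 1/((58272 + 3183) - 54940) = 1/(61455 - 54940) = 1/6515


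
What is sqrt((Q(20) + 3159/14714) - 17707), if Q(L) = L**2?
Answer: 3*I*sqrt(416327789094)/14714 ≈ 131.56*I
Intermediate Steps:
sqrt((Q(20) + 3159/14714) - 17707) = sqrt((20**2 + 3159/14714) - 17707) = sqrt((400 + 3159*(1/14714)) - 17707) = sqrt((400 + 3159/14714) - 17707) = sqrt(5888759/14714 - 17707) = sqrt(-254652039/14714) = 3*I*sqrt(416327789094)/14714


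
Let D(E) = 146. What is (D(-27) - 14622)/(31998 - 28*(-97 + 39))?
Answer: -7238/16811 ≈ -0.43055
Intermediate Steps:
(D(-27) - 14622)/(31998 - 28*(-97 + 39)) = (146 - 14622)/(31998 - 28*(-97 + 39)) = -14476/(31998 - 28*(-58)) = -14476/(31998 + 1624) = -14476/33622 = -14476*1/33622 = -7238/16811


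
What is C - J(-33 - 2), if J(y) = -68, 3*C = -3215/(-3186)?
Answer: 653159/9558 ≈ 68.336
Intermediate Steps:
C = 3215/9558 (C = (-3215/(-3186))/3 = (-3215*(-1/3186))/3 = (1/3)*(3215/3186) = 3215/9558 ≈ 0.33637)
C - J(-33 - 2) = 3215/9558 - 1*(-68) = 3215/9558 + 68 = 653159/9558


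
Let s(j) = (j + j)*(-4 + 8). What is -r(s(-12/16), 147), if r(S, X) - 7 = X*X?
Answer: -21616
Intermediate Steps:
s(j) = 8*j (s(j) = (2*j)*4 = 8*j)
r(S, X) = 7 + X² (r(S, X) = 7 + X*X = 7 + X²)
-r(s(-12/16), 147) = -(7 + 147²) = -(7 + 21609) = -1*21616 = -21616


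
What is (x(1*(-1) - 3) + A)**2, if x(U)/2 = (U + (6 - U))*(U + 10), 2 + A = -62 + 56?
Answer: 4096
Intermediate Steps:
A = -8 (A = -2 + (-62 + 56) = -2 - 6 = -8)
x(U) = 120 + 12*U (x(U) = 2*((U + (6 - U))*(U + 10)) = 2*(6*(10 + U)) = 2*(60 + 6*U) = 120 + 12*U)
(x(1*(-1) - 3) + A)**2 = ((120 + 12*(1*(-1) - 3)) - 8)**2 = ((120 + 12*(-1 - 3)) - 8)**2 = ((120 + 12*(-4)) - 8)**2 = ((120 - 48) - 8)**2 = (72 - 8)**2 = 64**2 = 4096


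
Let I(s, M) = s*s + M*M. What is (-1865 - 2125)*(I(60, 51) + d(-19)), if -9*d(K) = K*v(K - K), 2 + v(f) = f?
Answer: -74175430/3 ≈ -2.4725e+7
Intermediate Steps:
v(f) = -2 + f
d(K) = 2*K/9 (d(K) = -K*(-2 + (K - K))/9 = -K*(-2 + 0)/9 = -K*(-2)/9 = -(-2)*K/9 = 2*K/9)
I(s, M) = M**2 + s**2 (I(s, M) = s**2 + M**2 = M**2 + s**2)
(-1865 - 2125)*(I(60, 51) + d(-19)) = (-1865 - 2125)*((51**2 + 60**2) + (2/9)*(-19)) = -3990*((2601 + 3600) - 38/9) = -3990*(6201 - 38/9) = -3990*55771/9 = -74175430/3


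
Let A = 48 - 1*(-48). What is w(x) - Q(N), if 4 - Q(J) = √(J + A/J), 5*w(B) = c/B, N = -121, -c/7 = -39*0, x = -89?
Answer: -4 + I*√14737/11 ≈ -4.0 + 11.036*I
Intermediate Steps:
c = 0 (c = -(-273)*0 = -7*0 = 0)
A = 96 (A = 48 + 48 = 96)
w(B) = 0 (w(B) = (0/B)/5 = (⅕)*0 = 0)
Q(J) = 4 - √(J + 96/J)
w(x) - Q(N) = 0 - (4 - √(-121 + 96/(-121))) = 0 - (4 - √(-121 + 96*(-1/121))) = 0 - (4 - √(-121 - 96/121)) = 0 - (4 - √(-14737/121)) = 0 - (4 - I*√14737/11) = 0 + (-4 + I*√14737/11) = -4 + I*√14737/11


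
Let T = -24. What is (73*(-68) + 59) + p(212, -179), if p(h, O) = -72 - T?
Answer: -4953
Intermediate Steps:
p(h, O) = -48 (p(h, O) = -72 - 1*(-24) = -72 + 24 = -48)
(73*(-68) + 59) + p(212, -179) = (73*(-68) + 59) - 48 = (-4964 + 59) - 48 = -4905 - 48 = -4953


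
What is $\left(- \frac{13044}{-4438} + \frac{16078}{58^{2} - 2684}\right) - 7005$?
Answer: $- \frac{5264936279}{754460} \approx -6978.4$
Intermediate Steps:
$\left(- \frac{13044}{-4438} + \frac{16078}{58^{2} - 2684}\right) - 7005 = \left(\left(-13044\right) \left(- \frac{1}{4438}\right) + \frac{16078}{3364 - 2684}\right) - 7005 = \left(\frac{6522}{2219} + \frac{16078}{680}\right) - 7005 = \left(\frac{6522}{2219} + 16078 \cdot \frac{1}{680}\right) - 7005 = \left(\frac{6522}{2219} + \frac{8039}{340}\right) - 7005 = \frac{20056021}{754460} - 7005 = - \frac{5264936279}{754460}$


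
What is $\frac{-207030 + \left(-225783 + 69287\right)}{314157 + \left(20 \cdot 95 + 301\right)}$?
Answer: $- \frac{181763}{158179} \approx -1.1491$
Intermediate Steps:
$\frac{-207030 + \left(-225783 + 69287\right)}{314157 + \left(20 \cdot 95 + 301\right)} = \frac{-207030 - 156496}{314157 + \left(1900 + 301\right)} = - \frac{363526}{314157 + 2201} = - \frac{363526}{316358} = \left(-363526\right) \frac{1}{316358} = - \frac{181763}{158179}$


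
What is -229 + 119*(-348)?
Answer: -41641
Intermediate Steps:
-229 + 119*(-348) = -229 - 41412 = -41641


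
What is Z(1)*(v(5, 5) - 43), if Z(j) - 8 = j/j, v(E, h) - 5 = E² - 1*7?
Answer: -180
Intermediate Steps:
v(E, h) = -2 + E² (v(E, h) = 5 + (E² - 1*7) = 5 + (E² - 7) = 5 + (-7 + E²) = -2 + E²)
Z(j) = 9 (Z(j) = 8 + j/j = 8 + 1 = 9)
Z(1)*(v(5, 5) - 43) = 9*((-2 + 5²) - 43) = 9*((-2 + 25) - 43) = 9*(23 - 43) = 9*(-20) = -180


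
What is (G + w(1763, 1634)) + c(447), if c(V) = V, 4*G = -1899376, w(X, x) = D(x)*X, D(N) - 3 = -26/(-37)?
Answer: -17311158/37 ≈ -4.6787e+5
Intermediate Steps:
D(N) = 137/37 (D(N) = 3 - 26/(-37) = 3 - 26*(-1/37) = 3 + 26/37 = 137/37)
w(X, x) = 137*X/37
G = -474844 (G = (1/4)*(-1899376) = -474844)
(G + w(1763, 1634)) + c(447) = (-474844 + (137/37)*1763) + 447 = (-474844 + 241531/37) + 447 = -17327697/37 + 447 = -17311158/37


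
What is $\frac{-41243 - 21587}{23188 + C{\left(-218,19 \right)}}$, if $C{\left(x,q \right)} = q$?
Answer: $- \frac{62830}{23207} \approx -2.7074$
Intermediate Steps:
$\frac{-41243 - 21587}{23188 + C{\left(-218,19 \right)}} = \frac{-41243 - 21587}{23188 + 19} = - \frac{62830}{23207}$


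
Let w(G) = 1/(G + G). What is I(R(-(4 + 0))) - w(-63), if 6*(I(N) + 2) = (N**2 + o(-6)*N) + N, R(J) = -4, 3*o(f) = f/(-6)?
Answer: -3/14 ≈ -0.21429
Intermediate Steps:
o(f) = -f/18 (o(f) = (f/(-6))/3 = (f*(-1/6))/3 = (-f/6)/3 = -f/18)
I(N) = -2 + N**2/6 + 2*N/9 (I(N) = -2 + ((N**2 + (-1/18*(-6))*N) + N)/6 = -2 + ((N**2 + N/3) + N)/6 = -2 + (N**2 + 4*N/3)/6 = -2 + (N**2/6 + 2*N/9) = -2 + N**2/6 + 2*N/9)
w(G) = 1/(2*G)
I(R(-(4 + 0))) - w(-63) = (-2 + (1/6)*(-4)**2 + (2/9)*(-4)) - 1/(2*(-63)) = (-2 + (1/6)*16 - 8/9) - (-1)/(2*63) = (-2 + 8/3 - 8/9) - 1*(-1/126) = -2/9 + 1/126 = -3/14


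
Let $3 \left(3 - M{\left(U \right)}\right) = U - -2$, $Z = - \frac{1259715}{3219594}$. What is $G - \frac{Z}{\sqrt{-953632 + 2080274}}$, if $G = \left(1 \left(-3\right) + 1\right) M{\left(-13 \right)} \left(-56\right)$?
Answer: $\frac{2240}{3} + \frac{419905 \sqrt{1126642}}{1209109941116} \approx 746.67$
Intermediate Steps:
$Z = - \frac{419905}{1073198}$ ($Z = \left(-1259715\right) \frac{1}{3219594} = - \frac{419905}{1073198} \approx -0.39126$)
$M{\left(U \right)} = \frac{7}{3} - \frac{U}{3}$ ($M{\left(U \right)} = 3 - \frac{U - -2}{3} = 3 - \frac{U + 2}{3} = 3 - \frac{2 + U}{3} = 3 - \left(\frac{2}{3} + \frac{U}{3}\right) = \frac{7}{3} - \frac{U}{3}$)
$G = \frac{2240}{3}$ ($G = \left(1 \left(-3\right) + 1\right) \left(\frac{7}{3} - - \frac{13}{3}\right) \left(-56\right) = \left(-3 + 1\right) \left(\frac{7}{3} + \frac{13}{3}\right) \left(-56\right) = \left(-2\right) \frac{20}{3} \left(-56\right) = \left(- \frac{40}{3}\right) \left(-56\right) = \frac{2240}{3} \approx 746.67$)
$G - \frac{Z}{\sqrt{-953632 + 2080274}} = \frac{2240}{3} - - \frac{419905}{1073198 \sqrt{-953632 + 2080274}} = \frac{2240}{3} - - \frac{419905}{1073198 \sqrt{1126642}} = \frac{2240}{3} - - \frac{419905 \frac{\sqrt{1126642}}{1126642}}{1073198} = \frac{2240}{3} - - \frac{419905 \sqrt{1126642}}{1209109941116} = \frac{2240}{3} + \frac{419905 \sqrt{1126642}}{1209109941116}$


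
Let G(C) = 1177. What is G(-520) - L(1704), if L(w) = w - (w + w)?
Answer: 2881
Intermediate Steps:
L(w) = -w (L(w) = w - 2*w = -w)
G(-520) - L(1704) = 1177 - (-1)*1704 = 1177 - 1*(-1704) = 1177 + 1704 = 2881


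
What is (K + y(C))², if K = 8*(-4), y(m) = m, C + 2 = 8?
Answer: 676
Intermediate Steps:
C = 6 (C = -2 + 8 = 6)
K = -32
(K + y(C))² = (-32 + 6)² = (-26)² = 676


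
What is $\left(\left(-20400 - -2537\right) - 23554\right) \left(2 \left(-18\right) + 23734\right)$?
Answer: $-981500066$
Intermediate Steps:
$\left(\left(-20400 - -2537\right) - 23554\right) \left(2 \left(-18\right) + 23734\right) = \left(\left(-20400 + 2537\right) - 23554\right) \left(-36 + 23734\right) = \left(-17863 - 23554\right) 23698 = \left(-41417\right) 23698 = -981500066$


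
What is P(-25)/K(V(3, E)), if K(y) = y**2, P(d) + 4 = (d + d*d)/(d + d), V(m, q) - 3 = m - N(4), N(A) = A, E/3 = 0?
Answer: -4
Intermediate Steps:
E = 0 (E = 3*0 = 0)
V(m, q) = -1 + m (V(m, q) = 3 + (m - 1*4) = 3 + (m - 4) = 3 + (-4 + m) = -1 + m)
P(d) = -4 + (d + d**2)/(2*d) (P(d) = -4 + (d + d*d)/(d + d) = -4 + (d + d**2)/((2*d)) = -4 + (d + d**2)*(1/(2*d)) = -4 + (d + d**2)/(2*d))
P(-25)/K(V(3, E)) = (-7/2 + (1/2)*(-25))/((-1 + 3)**2) = (-7/2 - 25/2)/(2**2) = -16/4 = -16*1/4 = -4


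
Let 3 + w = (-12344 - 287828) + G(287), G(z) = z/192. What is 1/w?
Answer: -192/57633313 ≈ -3.3314e-6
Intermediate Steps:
G(z) = z/192 (G(z) = z*(1/192) = z/192)
w = -57633313/192 (w = -3 + ((-12344 - 287828) + (1/192)*287) = -3 + (-300172 + 287/192) = -3 - 57632737/192 = -57633313/192 ≈ -3.0017e+5)
1/w = 1/(-57633313/192) = -192/57633313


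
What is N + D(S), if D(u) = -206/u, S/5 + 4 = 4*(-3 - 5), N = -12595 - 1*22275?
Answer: -3138197/90 ≈ -34869.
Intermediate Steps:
N = -34870 (N = -12595 - 22275 = -34870)
S = -180 (S = -20 + 5*(4*(-3 - 5)) = -20 + 5*(4*(-8)) = -20 + 5*(-32) = -20 - 160 = -180)
N + D(S) = -34870 - 206/(-180) = -34870 - 206*(-1/180) = -34870 + 103/90 = -3138197/90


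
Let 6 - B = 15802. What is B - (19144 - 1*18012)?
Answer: -16928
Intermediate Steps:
B = -15796 (B = 6 - 1*15802 = 6 - 15802 = -15796)
B - (19144 - 1*18012) = -15796 - (19144 - 1*18012) = -15796 - (19144 - 18012) = -15796 - 1*1132 = -15796 - 1132 = -16928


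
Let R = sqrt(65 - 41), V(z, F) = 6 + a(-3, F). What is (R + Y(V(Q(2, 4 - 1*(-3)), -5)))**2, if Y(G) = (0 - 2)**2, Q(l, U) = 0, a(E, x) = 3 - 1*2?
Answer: 40 + 16*sqrt(6) ≈ 79.192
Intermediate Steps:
a(E, x) = 1 (a(E, x) = 3 - 2 = 1)
V(z, F) = 7 (V(z, F) = 6 + 1 = 7)
R = 2*sqrt(6) (R = sqrt(24) = 2*sqrt(6) ≈ 4.8990)
Y(G) = 4 (Y(G) = (-2)**2 = 4)
(R + Y(V(Q(2, 4 - 1*(-3)), -5)))**2 = (2*sqrt(6) + 4)**2 = (4 + 2*sqrt(6))**2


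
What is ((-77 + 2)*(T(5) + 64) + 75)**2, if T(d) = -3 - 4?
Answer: 17640000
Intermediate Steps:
T(d) = -7
((-77 + 2)*(T(5) + 64) + 75)**2 = ((-77 + 2)*(-7 + 64) + 75)**2 = (-75*57 + 75)**2 = (-4275 + 75)**2 = (-4200)**2 = 17640000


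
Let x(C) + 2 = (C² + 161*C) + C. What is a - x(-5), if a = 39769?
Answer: 40556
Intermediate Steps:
x(C) = -2 + C² + 162*C (x(C) = -2 + ((C² + 161*C) + C) = -2 + (C² + 162*C) = -2 + C² + 162*C)
a - x(-5) = 39769 - (-2 + (-5)² + 162*(-5)) = 39769 - (-2 + 25 - 810) = 39769 - 1*(-787) = 39769 + 787 = 40556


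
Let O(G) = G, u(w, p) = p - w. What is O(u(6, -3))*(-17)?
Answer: 153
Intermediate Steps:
O(u(6, -3))*(-17) = (-3 - 1*6)*(-17) = (-3 - 6)*(-17) = -9*(-17) = 153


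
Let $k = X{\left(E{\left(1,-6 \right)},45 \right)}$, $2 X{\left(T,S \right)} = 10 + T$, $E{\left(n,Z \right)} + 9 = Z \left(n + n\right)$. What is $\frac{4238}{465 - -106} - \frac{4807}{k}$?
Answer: $\frac{503292}{571} \approx 881.42$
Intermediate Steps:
$E{\left(n,Z \right)} = -9 + 2 Z n$ ($E{\left(n,Z \right)} = -9 + Z \left(n + n\right) = -9 + Z 2 n = -9 + 2 Z n$)
$X{\left(T,S \right)} = 5 + \frac{T}{2}$ ($X{\left(T,S \right)} = \frac{10 + T}{2} = 5 + \frac{T}{2}$)
$k = - \frac{11}{2}$ ($k = 5 + \frac{-9 + 2 \left(-6\right) 1}{2} = 5 + \frac{-9 - 12}{2} = 5 + \frac{1}{2} \left(-21\right) = 5 - \frac{21}{2} = - \frac{11}{2} \approx -5.5$)
$\frac{4238}{465 - -106} - \frac{4807}{k} = \frac{4238}{465 - -106} - \frac{4807}{- \frac{11}{2}} = \frac{4238}{465 + 106} - -874 = \frac{4238}{571} + 874 = \frac{503292}{571}$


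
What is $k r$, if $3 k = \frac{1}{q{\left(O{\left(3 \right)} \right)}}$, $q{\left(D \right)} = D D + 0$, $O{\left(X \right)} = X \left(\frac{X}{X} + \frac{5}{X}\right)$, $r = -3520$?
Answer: $- \frac{55}{3} \approx -18.333$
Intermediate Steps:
$O{\left(X \right)} = X \left(1 + \frac{5}{X}\right)$
$q{\left(D \right)} = D^{2}$ ($q{\left(D \right)} = D^{2} + 0 = D^{2}$)
$k = \frac{1}{192}$ ($k = \frac{1}{3 \left(5 + 3\right)^{2}} = \frac{1}{3 \cdot 8^{2}} = \frac{1}{3 \cdot 64} = \frac{1}{3} \cdot \frac{1}{64} = \frac{1}{192} \approx 0.0052083$)
$k r = \frac{1}{192} \left(-3520\right) = - \frac{55}{3}$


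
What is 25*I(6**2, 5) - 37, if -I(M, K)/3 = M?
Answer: -2737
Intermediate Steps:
I(M, K) = -3*M
25*I(6**2, 5) - 37 = 25*(-3*6**2) - 37 = 25*(-3*36) - 37 = 25*(-108) - 37 = -2700 - 37 = -2737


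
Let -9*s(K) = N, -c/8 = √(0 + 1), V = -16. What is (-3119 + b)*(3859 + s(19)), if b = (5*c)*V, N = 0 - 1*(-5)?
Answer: -86085754/9 ≈ -9.5651e+6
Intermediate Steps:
c = -8 (c = -8*√(0 + 1) = -8*√1 = -8*1 = -8)
N = 5 (N = 0 + 5 = 5)
b = 640 (b = (5*(-8))*(-16) = -40*(-16) = 640)
s(K) = -5/9 (s(K) = -⅑*5 = -5/9)
(-3119 + b)*(3859 + s(19)) = (-3119 + 640)*(3859 - 5/9) = -2479*34726/9 = -86085754/9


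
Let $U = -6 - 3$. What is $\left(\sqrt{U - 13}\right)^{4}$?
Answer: $484$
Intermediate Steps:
$U = -9$ ($U = -6 - 3 = -9$)
$\left(\sqrt{U - 13}\right)^{4} = \left(\sqrt{-9 - 13}\right)^{4} = \left(\sqrt{-22}\right)^{4} = \left(i \sqrt{22}\right)^{4} = 484$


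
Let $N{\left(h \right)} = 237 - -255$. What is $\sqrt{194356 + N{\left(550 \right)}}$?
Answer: $4 \sqrt{12178} \approx 441.42$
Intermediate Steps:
$N{\left(h \right)} = 492$ ($N{\left(h \right)} = 237 + 255 = 492$)
$\sqrt{194356 + N{\left(550 \right)}} = \sqrt{194356 + 492} = \sqrt{194848} = 4 \sqrt{12178}$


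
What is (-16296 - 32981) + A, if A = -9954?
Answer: -59231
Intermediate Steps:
(-16296 - 32981) + A = (-16296 - 32981) - 9954 = -49277 - 9954 = -59231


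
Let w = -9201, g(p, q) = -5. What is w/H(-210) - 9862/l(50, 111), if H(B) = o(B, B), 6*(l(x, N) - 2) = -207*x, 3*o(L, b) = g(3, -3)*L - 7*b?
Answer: -2523081/482440 ≈ -5.2298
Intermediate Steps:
o(L, b) = -7*b/3 - 5*L/3 (o(L, b) = (-5*L - 7*b)/3 = (-7*b - 5*L)/3 = -7*b/3 - 5*L/3)
l(x, N) = 2 - 69*x/2 (l(x, N) = 2 + (-207*x)/6 = 2 - 69*x/2)
H(B) = -4*B (H(B) = -7*B/3 - 5*B/3 = -4*B)
w/H(-210) - 9862/l(50, 111) = -9201/((-4*(-210))) - 9862/(2 - 69/2*50) = -9201/840 - 9862/(2 - 1725) = -9201*1/840 - 9862/(-1723) = -3067/280 - 9862*(-1/1723) = -3067/280 + 9862/1723 = -2523081/482440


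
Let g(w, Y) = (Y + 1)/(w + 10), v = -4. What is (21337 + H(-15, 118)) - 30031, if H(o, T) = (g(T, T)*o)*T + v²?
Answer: -660707/64 ≈ -10324.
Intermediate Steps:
g(w, Y) = (1 + Y)/(10 + w)
H(o, T) = 16 + T*o*(1 + T)/(10 + T) (H(o, T) = (((1 + T)/(10 + T))*o)*T + (-4)² = (o*(1 + T)/(10 + T))*T + 16 = T*o*(1 + T)/(10 + T) + 16 = 16 + T*o*(1 + T)/(10 + T))
(21337 + H(-15, 118)) - 30031 = (21337 + (160 + 16*118 + 118*(-15)*(1 + 118))/(10 + 118)) - 30031 = (21337 + (160 + 1888 + 118*(-15)*119)/128) - 30031 = (21337 + (160 + 1888 - 210630)/128) - 30031 = (21337 + (1/128)*(-208582)) - 30031 = (21337 - 104291/64) - 30031 = 1261277/64 - 30031 = -660707/64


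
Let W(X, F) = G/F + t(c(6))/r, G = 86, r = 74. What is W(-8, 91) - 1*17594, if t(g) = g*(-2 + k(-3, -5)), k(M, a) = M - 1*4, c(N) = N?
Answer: -59238273/3367 ≈ -17594.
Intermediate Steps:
k(M, a) = -4 + M (k(M, a) = M - 4 = -4 + M)
t(g) = -9*g (t(g) = g*(-2 + (-4 - 3)) = g*(-2 - 7) = g*(-9) = -9*g)
W(X, F) = -27/37 + 86/F (W(X, F) = 86/F - 9*6/74 = 86/F - 54*1/74 = 86/F - 27/37 = -27/37 + 86/F)
W(-8, 91) - 1*17594 = (-27/37 + 86/91) - 1*17594 = (-27/37 + 86*(1/91)) - 17594 = (-27/37 + 86/91) - 17594 = 725/3367 - 17594 = -59238273/3367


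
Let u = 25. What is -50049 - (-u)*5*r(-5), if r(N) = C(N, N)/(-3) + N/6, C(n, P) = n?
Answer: -299669/6 ≈ -49945.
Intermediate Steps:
r(N) = -N/6 (r(N) = N/(-3) + N/6 = N*(-⅓) + N*(⅙) = -N/3 + N/6 = -N/6)
-50049 - (-u)*5*r(-5) = -50049 - (-1*25)*5*(-⅙*(-5)) = -50049 - (-25)*5*(⅚) = -50049 - (-25)*25/6 = -50049 - 1*(-625/6) = -50049 + 625/6 = -299669/6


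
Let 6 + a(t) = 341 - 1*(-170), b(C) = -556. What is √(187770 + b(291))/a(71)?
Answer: √187214/505 ≈ 0.85680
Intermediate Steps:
a(t) = 505 (a(t) = -6 + (341 - 1*(-170)) = -6 + (341 + 170) = -6 + 511 = 505)
√(187770 + b(291))/a(71) = √(187770 - 556)/505 = √187214*(1/505) = √187214/505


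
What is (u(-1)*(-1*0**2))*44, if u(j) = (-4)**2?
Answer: 0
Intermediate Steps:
u(j) = 16
(u(-1)*(-1*0**2))*44 = (16*(-1*0**2))*44 = (16*(-1*0))*44 = (16*0)*44 = 0*44 = 0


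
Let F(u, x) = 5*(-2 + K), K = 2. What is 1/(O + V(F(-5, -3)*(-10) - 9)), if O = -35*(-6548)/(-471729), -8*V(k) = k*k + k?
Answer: -471729/4474741 ≈ -0.10542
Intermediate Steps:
F(u, x) = 0 (F(u, x) = 5*(-2 + 2) = 5*0 = 0)
V(k) = -k/8 - k²/8 (V(k) = -(k*k + k)/8 = -(k² + k)/8 = -(k + k²)/8 = -k/8 - k²/8)
O = -229180/471729 (O = 229180*(-1/471729) = -229180/471729 ≈ -0.48583)
1/(O + V(F(-5, -3)*(-10) - 9)) = 1/(-229180/471729 - (0*(-10) - 9)*(1 + (0*(-10) - 9))/8) = 1/(-229180/471729 - (0 - 9)*(1 + (0 - 9))/8) = 1/(-229180/471729 - ⅛*(-9)*(1 - 9)) = 1/(-229180/471729 - ⅛*(-9)*(-8)) = 1/(-229180/471729 - 9) = 1/(-4474741/471729) = -471729/4474741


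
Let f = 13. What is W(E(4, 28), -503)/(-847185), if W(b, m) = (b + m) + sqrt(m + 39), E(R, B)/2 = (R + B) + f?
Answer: 413/847185 - 4*I*sqrt(29)/847185 ≈ 0.0004875 - 2.5426e-5*I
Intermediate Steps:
E(R, B) = 26 + 2*B + 2*R (E(R, B) = 2*((R + B) + 13) = 2*((B + R) + 13) = 2*(13 + B + R) = 26 + 2*B + 2*R)
W(b, m) = b + m + sqrt(39 + m) (W(b, m) = (b + m) + sqrt(39 + m) = b + m + sqrt(39 + m))
W(E(4, 28), -503)/(-847185) = ((26 + 2*28 + 2*4) - 503 + sqrt(39 - 503))/(-847185) = ((26 + 56 + 8) - 503 + sqrt(-464))*(-1/847185) = (90 - 503 + 4*I*sqrt(29))*(-1/847185) = (-413 + 4*I*sqrt(29))*(-1/847185) = 413/847185 - 4*I*sqrt(29)/847185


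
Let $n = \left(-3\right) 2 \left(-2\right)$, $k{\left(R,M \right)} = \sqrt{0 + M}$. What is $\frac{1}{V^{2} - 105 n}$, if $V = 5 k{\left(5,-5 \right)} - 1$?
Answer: $\frac{i}{2 \left(- 692 i + 5 \sqrt{5}\right)} \approx -0.00072236 + 1.1671 \cdot 10^{-5} i$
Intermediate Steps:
$k{\left(R,M \right)} = \sqrt{M}$
$n = 12$ ($n = \left(-6\right) \left(-2\right) = 12$)
$V = -1 + 5 i \sqrt{5}$ ($V = 5 \sqrt{-5} - 1 = 5 i \sqrt{5} - 1 = -1 + 5 i \sqrt{5} \approx -1.0 + 11.18 i$)
$\frac{1}{V^{2} - 105 n} = \frac{1}{\left(-1 + 5 i \sqrt{5}\right)^{2} - 1260} = \frac{1}{-1260 + \left(-1 + 5 i \sqrt{5}\right)^{2}}$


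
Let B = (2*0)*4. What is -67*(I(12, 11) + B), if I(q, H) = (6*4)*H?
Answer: -17688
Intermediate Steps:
I(q, H) = 24*H
B = 0 (B = 0*4 = 0)
-67*(I(12, 11) + B) = -67*(24*11 + 0) = -67*(264 + 0) = -67*264 = -17688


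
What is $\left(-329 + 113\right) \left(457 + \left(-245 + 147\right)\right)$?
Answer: $-77544$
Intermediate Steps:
$\left(-329 + 113\right) \left(457 + \left(-245 + 147\right)\right) = - 216 \left(457 - 98\right) = \left(-216\right) 359 = -77544$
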